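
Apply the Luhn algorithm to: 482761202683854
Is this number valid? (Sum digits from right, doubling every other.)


Luhn sum = 60
60 mod 10 = 0

Valid (Luhn sum mod 10 = 0)


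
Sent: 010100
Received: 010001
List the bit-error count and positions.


XOR: 000101

2 error(s) at position(s): 3, 5


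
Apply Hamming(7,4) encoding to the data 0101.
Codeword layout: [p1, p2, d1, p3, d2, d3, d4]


Parity bits: p1=0, p2=1, p3=0

0100101


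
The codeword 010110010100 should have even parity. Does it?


Number of 1s: 5

No, parity error (5 ones)


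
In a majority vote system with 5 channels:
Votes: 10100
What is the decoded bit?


Ones: 2 out of 5
Threshold: 3

0 (2/5 voted 1)


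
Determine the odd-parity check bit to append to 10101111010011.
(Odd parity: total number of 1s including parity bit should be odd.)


Number of 1s in data: 9
Parity bit: 0

0


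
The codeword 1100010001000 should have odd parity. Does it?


Number of 1s: 4

No, parity error (4 ones)


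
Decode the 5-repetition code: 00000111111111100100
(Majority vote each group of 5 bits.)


Groups: 00000, 11111, 11111, 00100
Majority votes: 0110

0110


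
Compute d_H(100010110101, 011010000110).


XOR: 111000110011
Count of 1s: 7

7


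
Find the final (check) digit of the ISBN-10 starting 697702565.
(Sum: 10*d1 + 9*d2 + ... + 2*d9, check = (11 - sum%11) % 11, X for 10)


Weighted sum: 304
304 mod 11 = 7

Check digit: 4


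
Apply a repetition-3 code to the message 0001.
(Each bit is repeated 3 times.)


Each bit -> 3 copies

000000000111


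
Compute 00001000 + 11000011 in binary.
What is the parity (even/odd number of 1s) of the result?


00001000 = 8
11000011 = 195
Sum = 203 = 11001011
1s count = 5

odd parity (5 ones in 11001011)


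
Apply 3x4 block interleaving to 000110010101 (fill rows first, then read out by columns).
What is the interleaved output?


Matrix:
  0001
  1001
  0101
Read columns: 010001000111

010001000111


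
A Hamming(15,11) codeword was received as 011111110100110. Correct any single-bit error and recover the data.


Syndrome = 0: no error detected

Data: 11110100110 (no errors)


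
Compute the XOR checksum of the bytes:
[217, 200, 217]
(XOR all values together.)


XOR chain: 217 ^ 200 ^ 217 = 200

200


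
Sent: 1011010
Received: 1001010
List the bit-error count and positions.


XOR: 0010000

1 error(s) at position(s): 2


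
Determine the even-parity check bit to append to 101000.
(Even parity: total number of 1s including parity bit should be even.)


Number of 1s in data: 2
Parity bit: 0

0


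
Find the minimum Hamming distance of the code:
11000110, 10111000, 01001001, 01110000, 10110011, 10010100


Comparing all pairs, minimum distance: 3
Can detect 2 errors, correct 1 errors

3


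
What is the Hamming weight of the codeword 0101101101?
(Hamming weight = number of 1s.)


Counting 1s in 0101101101

6


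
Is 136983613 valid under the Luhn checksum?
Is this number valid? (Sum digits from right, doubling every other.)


Luhn sum = 47
47 mod 10 = 7

Invalid (Luhn sum mod 10 = 7)


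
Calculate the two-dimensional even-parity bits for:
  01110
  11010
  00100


Row parities: 111
Column parities: 10000

Row P: 111, Col P: 10000, Corner: 1


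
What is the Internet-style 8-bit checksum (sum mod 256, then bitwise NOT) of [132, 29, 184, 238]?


Sum = 583 mod 256 = 71
Complement = 184

184


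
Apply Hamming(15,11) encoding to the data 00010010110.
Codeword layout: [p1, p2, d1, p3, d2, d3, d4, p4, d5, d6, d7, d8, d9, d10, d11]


Parity bits: p1=1, p2=1, p3=1, p4=1

110100110010110


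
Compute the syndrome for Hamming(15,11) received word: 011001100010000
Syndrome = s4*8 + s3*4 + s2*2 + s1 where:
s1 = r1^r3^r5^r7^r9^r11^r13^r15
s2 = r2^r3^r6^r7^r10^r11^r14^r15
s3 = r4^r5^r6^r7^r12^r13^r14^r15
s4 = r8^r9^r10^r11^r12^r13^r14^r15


s1=1, s2=1, s3=0, s4=1

Syndrome = 11 (error at position 11)


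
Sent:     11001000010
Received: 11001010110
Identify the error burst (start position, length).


XOR: 00000010100

Burst at position 6, length 3


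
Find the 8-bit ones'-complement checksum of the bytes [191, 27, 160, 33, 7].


Sum = 418 mod 256 = 162
Complement = 93

93


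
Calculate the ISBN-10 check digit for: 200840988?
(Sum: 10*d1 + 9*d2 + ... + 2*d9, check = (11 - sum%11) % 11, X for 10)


Weighted sum: 176
176 mod 11 = 0

Check digit: 0


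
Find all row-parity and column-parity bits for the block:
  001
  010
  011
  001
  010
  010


Row parities: 110111
Column parities: 001

Row P: 110111, Col P: 001, Corner: 1


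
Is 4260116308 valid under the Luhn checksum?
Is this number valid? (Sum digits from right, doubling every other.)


Luhn sum = 30
30 mod 10 = 0

Valid (Luhn sum mod 10 = 0)


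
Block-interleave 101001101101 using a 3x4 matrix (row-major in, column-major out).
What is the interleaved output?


Matrix:
  1010
  0110
  1101
Read columns: 101011110001

101011110001


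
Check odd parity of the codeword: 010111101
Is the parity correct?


Number of 1s: 6

No, parity error (6 ones)


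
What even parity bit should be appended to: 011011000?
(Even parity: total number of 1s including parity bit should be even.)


Number of 1s in data: 4
Parity bit: 0

0


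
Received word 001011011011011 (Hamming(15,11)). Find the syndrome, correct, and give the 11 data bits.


Syndrome = 7: error at position 7

Data: 11111011011 (corrected bit 7)


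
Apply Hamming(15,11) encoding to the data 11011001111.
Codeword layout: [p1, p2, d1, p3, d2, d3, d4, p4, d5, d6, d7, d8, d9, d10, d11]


Parity bits: p1=0, p2=0, p3=0, p4=1

001010111001111


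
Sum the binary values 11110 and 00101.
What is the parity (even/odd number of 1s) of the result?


11110 = 30
00101 = 5
Sum = 35 = 100011
1s count = 3

odd parity (3 ones in 100011)


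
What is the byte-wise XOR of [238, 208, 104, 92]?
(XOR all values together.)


XOR chain: 238 ^ 208 ^ 104 ^ 92 = 10

10


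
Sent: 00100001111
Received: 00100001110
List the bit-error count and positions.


XOR: 00000000001

1 error(s) at position(s): 10


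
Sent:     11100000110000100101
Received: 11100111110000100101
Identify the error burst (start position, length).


XOR: 00000111000000000000

Burst at position 5, length 3


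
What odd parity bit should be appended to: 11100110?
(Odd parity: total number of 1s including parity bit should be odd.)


Number of 1s in data: 5
Parity bit: 0

0


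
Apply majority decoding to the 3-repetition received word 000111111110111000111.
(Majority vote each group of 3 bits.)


Groups: 000, 111, 111, 110, 111, 000, 111
Majority votes: 0111101

0111101


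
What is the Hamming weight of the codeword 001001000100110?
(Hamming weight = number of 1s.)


Counting 1s in 001001000100110

5


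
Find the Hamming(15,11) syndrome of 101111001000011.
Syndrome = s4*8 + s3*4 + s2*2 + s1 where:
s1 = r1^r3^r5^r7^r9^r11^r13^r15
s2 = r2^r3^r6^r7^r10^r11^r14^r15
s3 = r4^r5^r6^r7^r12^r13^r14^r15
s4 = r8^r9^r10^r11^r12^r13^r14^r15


s1=1, s2=0, s3=1, s4=1

Syndrome = 13 (error at position 13)


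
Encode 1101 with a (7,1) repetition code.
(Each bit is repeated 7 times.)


Each bit -> 7 copies

1111111111111100000001111111


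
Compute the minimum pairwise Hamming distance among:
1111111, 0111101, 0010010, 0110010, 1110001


Comparing all pairs, minimum distance: 1
Can detect 0 errors, correct 0 errors

1


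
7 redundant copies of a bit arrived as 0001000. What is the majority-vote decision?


Ones: 1 out of 7
Threshold: 4

0 (1/7 voted 1)


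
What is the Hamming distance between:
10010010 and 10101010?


XOR: 00111000
Count of 1s: 3

3


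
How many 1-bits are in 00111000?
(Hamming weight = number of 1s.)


Counting 1s in 00111000

3


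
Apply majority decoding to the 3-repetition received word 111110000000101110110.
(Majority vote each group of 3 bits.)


Groups: 111, 110, 000, 000, 101, 110, 110
Majority votes: 1100111

1100111


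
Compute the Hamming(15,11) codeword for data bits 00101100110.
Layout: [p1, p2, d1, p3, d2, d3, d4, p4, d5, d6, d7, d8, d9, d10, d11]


Parity bits: p1=0, p2=1, p3=1, p4=0

010101001100110


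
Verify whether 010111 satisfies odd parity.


Number of 1s: 4

No, parity error (4 ones)


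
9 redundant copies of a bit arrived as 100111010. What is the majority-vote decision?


Ones: 5 out of 9
Threshold: 5

1 (5/9 voted 1)


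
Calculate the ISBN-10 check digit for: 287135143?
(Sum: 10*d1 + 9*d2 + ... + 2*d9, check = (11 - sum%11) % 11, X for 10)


Weighted sum: 220
220 mod 11 = 0

Check digit: 0


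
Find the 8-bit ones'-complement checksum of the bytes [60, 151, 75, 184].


Sum = 470 mod 256 = 214
Complement = 41

41


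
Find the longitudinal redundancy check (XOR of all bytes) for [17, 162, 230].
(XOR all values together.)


XOR chain: 17 ^ 162 ^ 230 = 85

85


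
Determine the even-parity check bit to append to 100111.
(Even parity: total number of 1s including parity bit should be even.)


Number of 1s in data: 4
Parity bit: 0

0


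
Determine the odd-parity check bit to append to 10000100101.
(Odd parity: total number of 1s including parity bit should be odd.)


Number of 1s in data: 4
Parity bit: 1

1


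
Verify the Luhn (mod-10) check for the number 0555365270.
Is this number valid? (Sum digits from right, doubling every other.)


Luhn sum = 31
31 mod 10 = 1

Invalid (Luhn sum mod 10 = 1)


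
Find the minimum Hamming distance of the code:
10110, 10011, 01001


Comparing all pairs, minimum distance: 2
Can detect 1 errors, correct 0 errors

2


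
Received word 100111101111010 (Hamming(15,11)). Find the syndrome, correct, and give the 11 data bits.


Syndrome = 11: error at position 11

Data: 01111101010 (corrected bit 11)


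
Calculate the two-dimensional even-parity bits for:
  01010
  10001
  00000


Row parities: 000
Column parities: 11011

Row P: 000, Col P: 11011, Corner: 0


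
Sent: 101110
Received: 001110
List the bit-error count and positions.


XOR: 100000

1 error(s) at position(s): 0


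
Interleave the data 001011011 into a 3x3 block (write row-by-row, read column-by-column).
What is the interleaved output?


Matrix:
  001
  011
  011
Read columns: 000011111

000011111


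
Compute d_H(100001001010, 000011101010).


XOR: 100010100000
Count of 1s: 3

3


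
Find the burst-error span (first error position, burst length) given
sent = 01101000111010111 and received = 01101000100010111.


XOR: 00000000011000000

Burst at position 9, length 2


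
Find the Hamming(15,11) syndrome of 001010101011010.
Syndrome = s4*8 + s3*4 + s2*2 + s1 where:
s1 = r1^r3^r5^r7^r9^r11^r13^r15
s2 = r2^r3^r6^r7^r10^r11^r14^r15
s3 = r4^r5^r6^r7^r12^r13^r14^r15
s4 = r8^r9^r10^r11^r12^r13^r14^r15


s1=1, s2=0, s3=0, s4=0

Syndrome = 1 (error at position 1)


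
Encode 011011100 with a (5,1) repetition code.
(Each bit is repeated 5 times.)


Each bit -> 5 copies

000001111111111000001111111111111110000000000


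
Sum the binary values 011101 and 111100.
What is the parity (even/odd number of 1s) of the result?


011101 = 29
111100 = 60
Sum = 89 = 1011001
1s count = 4

even parity (4 ones in 1011001)


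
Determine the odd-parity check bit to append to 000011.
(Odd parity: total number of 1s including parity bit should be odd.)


Number of 1s in data: 2
Parity bit: 1

1


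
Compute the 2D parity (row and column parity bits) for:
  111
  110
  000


Row parities: 100
Column parities: 001

Row P: 100, Col P: 001, Corner: 1


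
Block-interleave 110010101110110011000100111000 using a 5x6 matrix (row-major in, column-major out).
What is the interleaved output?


Matrix:
  110010
  101110
  110011
  000100
  111000
Read columns: 111011010101001010101110000100

111011010101001010101110000100


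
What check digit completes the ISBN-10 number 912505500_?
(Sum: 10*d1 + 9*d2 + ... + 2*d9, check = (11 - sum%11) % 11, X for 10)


Weighted sum: 195
195 mod 11 = 8

Check digit: 3


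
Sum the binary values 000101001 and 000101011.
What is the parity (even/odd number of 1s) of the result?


000101001 = 41
000101011 = 43
Sum = 84 = 1010100
1s count = 3

odd parity (3 ones in 1010100)


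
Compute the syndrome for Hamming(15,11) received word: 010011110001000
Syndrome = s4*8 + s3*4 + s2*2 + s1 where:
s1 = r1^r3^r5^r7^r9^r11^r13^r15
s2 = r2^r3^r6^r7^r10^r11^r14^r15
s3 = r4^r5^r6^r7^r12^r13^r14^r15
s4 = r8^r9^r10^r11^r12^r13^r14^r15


s1=0, s2=1, s3=0, s4=0

Syndrome = 2 (error at position 2)


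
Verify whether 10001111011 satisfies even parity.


Number of 1s: 7

No, parity error (7 ones)


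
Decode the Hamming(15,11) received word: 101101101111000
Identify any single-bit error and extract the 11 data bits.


Syndrome = 3: error at position 3

Data: 00111111000 (corrected bit 3)


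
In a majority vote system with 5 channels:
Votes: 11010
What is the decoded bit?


Ones: 3 out of 5
Threshold: 3

1 (3/5 voted 1)


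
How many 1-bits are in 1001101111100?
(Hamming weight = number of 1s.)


Counting 1s in 1001101111100

8


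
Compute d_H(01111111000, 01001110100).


XOR: 00110001100
Count of 1s: 4

4


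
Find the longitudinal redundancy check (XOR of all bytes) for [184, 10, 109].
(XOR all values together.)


XOR chain: 184 ^ 10 ^ 109 = 223

223


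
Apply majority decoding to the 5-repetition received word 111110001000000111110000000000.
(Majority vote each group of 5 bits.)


Groups: 11111, 00010, 00000, 11111, 00000, 00000
Majority votes: 100100

100100


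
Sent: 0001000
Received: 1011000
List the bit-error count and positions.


XOR: 1010000

2 error(s) at position(s): 0, 2


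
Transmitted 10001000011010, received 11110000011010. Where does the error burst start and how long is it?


XOR: 01111000000000

Burst at position 1, length 4


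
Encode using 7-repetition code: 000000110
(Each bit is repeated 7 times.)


Each bit -> 7 copies

000000000000000000000000000000000000000000111111111111110000000


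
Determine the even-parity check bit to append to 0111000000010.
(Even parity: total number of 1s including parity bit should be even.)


Number of 1s in data: 4
Parity bit: 0

0


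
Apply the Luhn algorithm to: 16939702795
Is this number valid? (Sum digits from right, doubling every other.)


Luhn sum = 58
58 mod 10 = 8

Invalid (Luhn sum mod 10 = 8)


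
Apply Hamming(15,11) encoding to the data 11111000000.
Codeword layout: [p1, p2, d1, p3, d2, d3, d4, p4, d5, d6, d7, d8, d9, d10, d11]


Parity bits: p1=0, p2=1, p3=1, p4=1

011111111000000


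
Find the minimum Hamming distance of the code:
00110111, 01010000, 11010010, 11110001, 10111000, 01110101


Comparing all pairs, minimum distance: 2
Can detect 1 errors, correct 0 errors

2


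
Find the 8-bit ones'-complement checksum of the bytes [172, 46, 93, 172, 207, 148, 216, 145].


Sum = 1199 mod 256 = 175
Complement = 80

80


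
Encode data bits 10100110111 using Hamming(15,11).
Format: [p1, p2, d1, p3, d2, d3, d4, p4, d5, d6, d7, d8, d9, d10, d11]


Parity bits: p1=0, p2=0, p3=0, p4=1

001001010110111


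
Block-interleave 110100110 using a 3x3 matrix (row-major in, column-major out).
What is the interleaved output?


Matrix:
  110
  100
  110
Read columns: 111101000

111101000


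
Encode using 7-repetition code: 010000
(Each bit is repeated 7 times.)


Each bit -> 7 copies

000000011111110000000000000000000000000000


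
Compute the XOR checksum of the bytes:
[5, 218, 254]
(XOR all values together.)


XOR chain: 5 ^ 218 ^ 254 = 33

33


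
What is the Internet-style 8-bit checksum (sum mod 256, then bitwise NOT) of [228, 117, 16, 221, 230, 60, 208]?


Sum = 1080 mod 256 = 56
Complement = 199

199


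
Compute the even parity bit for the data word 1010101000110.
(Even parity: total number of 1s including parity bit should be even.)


Number of 1s in data: 6
Parity bit: 0

0


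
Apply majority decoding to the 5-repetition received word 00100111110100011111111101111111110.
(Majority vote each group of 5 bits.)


Groups: 00100, 11111, 01000, 11111, 11110, 11111, 11110
Majority votes: 0101111

0101111


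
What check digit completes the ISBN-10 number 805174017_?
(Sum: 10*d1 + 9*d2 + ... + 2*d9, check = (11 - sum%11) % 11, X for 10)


Weighted sum: 206
206 mod 11 = 8

Check digit: 3


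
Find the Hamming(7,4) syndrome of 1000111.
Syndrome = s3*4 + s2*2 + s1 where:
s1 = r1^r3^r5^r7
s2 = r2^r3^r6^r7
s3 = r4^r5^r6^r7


s1=1, s2=0, s3=1

Syndrome = 5 (error at position 5)


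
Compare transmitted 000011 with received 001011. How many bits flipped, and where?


XOR: 001000

1 error(s) at position(s): 2


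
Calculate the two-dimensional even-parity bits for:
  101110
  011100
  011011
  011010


Row parities: 0101
Column parities: 110011

Row P: 0101, Col P: 110011, Corner: 0


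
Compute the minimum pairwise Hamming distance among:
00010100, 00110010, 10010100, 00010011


Comparing all pairs, minimum distance: 1
Can detect 0 errors, correct 0 errors

1


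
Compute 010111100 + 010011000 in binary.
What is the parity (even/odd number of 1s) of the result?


010111100 = 188
010011000 = 152
Sum = 340 = 101010100
1s count = 4

even parity (4 ones in 101010100)


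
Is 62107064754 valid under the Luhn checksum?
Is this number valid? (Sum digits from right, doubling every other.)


Luhn sum = 44
44 mod 10 = 4

Invalid (Luhn sum mod 10 = 4)


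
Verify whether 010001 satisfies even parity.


Number of 1s: 2

Yes, parity is correct (2 ones)


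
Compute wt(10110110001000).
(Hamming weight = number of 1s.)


Counting 1s in 10110110001000

6


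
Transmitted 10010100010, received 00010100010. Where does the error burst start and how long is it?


XOR: 10000000000

Burst at position 0, length 1


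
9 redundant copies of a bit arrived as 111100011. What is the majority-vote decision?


Ones: 6 out of 9
Threshold: 5

1 (6/9 voted 1)


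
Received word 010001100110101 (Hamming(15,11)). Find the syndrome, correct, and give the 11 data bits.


Syndrome = 0: no error detected

Data: 00110110101 (no errors)


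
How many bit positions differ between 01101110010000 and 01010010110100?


XOR: 00111100100100
Count of 1s: 6

6


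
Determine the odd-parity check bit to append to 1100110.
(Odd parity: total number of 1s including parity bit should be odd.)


Number of 1s in data: 4
Parity bit: 1

1


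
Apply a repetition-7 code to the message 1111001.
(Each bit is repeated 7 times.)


Each bit -> 7 copies

1111111111111111111111111111000000000000001111111


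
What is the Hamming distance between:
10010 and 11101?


XOR: 01111
Count of 1s: 4

4


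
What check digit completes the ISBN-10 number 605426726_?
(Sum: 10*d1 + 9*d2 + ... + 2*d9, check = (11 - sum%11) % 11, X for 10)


Weighted sum: 216
216 mod 11 = 7

Check digit: 4


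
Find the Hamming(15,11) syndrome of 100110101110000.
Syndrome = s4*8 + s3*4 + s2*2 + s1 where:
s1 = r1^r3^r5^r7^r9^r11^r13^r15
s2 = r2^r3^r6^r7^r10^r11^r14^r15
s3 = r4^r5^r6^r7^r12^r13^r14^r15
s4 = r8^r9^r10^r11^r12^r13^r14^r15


s1=1, s2=1, s3=1, s4=1

Syndrome = 15 (error at position 15)


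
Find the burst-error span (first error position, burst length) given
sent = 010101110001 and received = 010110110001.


XOR: 000011000000

Burst at position 4, length 2


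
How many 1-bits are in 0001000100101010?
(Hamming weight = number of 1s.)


Counting 1s in 0001000100101010

5


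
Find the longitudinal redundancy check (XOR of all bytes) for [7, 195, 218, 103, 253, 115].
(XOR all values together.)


XOR chain: 7 ^ 195 ^ 218 ^ 103 ^ 253 ^ 115 = 247

247


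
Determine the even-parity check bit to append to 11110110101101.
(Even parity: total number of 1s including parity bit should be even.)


Number of 1s in data: 10
Parity bit: 0

0


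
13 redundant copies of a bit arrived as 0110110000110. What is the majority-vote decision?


Ones: 6 out of 13
Threshold: 7

0 (6/13 voted 1)


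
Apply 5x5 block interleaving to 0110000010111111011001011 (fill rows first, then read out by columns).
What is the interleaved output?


Matrix:
  01100
  00010
  11111
  10110
  01011
Read columns: 0011010101101100111100101

0011010101101100111100101


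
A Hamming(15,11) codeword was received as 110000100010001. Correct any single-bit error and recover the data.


Syndrome = 0: no error detected

Data: 00010010001 (no errors)


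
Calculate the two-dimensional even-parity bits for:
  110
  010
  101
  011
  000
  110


Row parities: 010000
Column parities: 100

Row P: 010000, Col P: 100, Corner: 1


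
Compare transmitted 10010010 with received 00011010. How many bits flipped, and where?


XOR: 10001000

2 error(s) at position(s): 0, 4


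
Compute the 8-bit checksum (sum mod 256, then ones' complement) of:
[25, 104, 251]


Sum = 380 mod 256 = 124
Complement = 131

131


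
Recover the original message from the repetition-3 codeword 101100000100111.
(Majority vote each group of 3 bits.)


Groups: 101, 100, 000, 100, 111
Majority votes: 10001

10001


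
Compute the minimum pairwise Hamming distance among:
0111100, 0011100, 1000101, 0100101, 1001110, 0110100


Comparing all pairs, minimum distance: 1
Can detect 0 errors, correct 0 errors

1


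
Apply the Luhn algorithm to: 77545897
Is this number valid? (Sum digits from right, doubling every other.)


Luhn sum = 42
42 mod 10 = 2

Invalid (Luhn sum mod 10 = 2)


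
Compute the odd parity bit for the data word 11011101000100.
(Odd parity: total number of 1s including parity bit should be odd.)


Number of 1s in data: 7
Parity bit: 0

0


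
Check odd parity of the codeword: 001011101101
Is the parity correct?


Number of 1s: 7

Yes, parity is correct (7 ones)


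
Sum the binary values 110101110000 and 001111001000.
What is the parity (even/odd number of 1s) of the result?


110101110000 = 3440
001111001000 = 968
Sum = 4408 = 1000100111000
1s count = 5

odd parity (5 ones in 1000100111000)


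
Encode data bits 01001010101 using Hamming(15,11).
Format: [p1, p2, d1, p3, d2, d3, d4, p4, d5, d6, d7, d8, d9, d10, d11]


Parity bits: p1=1, p2=0, p3=1, p4=0

100110001010101


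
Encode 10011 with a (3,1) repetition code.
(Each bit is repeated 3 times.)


Each bit -> 3 copies

111000000111111


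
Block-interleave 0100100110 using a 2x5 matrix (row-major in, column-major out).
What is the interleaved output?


Matrix:
  01001
  00110
Read columns: 0010010110

0010010110


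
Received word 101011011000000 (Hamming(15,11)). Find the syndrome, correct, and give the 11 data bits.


Syndrome = 0: no error detected

Data: 11101000000 (no errors)


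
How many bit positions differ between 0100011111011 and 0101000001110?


XOR: 0001011110101
Count of 1s: 7

7


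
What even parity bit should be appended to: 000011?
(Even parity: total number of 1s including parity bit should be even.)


Number of 1s in data: 2
Parity bit: 0

0


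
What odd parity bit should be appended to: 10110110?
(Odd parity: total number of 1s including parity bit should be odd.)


Number of 1s in data: 5
Parity bit: 0

0


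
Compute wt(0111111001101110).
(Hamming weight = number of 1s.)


Counting 1s in 0111111001101110

11


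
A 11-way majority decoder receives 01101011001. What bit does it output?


Ones: 6 out of 11
Threshold: 6

1 (6/11 voted 1)


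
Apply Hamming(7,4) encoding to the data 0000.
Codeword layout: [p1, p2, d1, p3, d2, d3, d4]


Parity bits: p1=0, p2=0, p3=0

0000000


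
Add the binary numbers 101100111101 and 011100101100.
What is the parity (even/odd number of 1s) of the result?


101100111101 = 2877
011100101100 = 1836
Sum = 4713 = 1001001101001
1s count = 6

even parity (6 ones in 1001001101001)


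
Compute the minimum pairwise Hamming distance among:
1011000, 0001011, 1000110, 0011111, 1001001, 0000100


Comparing all pairs, minimum distance: 2
Can detect 1 errors, correct 0 errors

2


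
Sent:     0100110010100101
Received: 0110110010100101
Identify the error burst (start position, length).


XOR: 0010000000000000

Burst at position 2, length 1


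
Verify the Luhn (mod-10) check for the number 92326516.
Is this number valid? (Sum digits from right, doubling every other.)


Luhn sum = 35
35 mod 10 = 5

Invalid (Luhn sum mod 10 = 5)


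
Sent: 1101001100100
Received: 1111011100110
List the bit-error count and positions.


XOR: 0010010000010

3 error(s) at position(s): 2, 5, 11


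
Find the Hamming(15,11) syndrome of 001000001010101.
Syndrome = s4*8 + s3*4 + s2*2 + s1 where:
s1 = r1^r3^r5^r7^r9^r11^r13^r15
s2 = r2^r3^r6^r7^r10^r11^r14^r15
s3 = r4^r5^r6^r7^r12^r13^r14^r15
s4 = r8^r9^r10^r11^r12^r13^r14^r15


s1=1, s2=1, s3=0, s4=0

Syndrome = 3 (error at position 3)


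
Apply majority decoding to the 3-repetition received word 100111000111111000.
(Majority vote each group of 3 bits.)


Groups: 100, 111, 000, 111, 111, 000
Majority votes: 010110

010110


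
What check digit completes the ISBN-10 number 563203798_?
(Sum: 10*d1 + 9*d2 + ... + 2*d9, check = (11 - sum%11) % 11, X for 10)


Weighted sum: 228
228 mod 11 = 8

Check digit: 3


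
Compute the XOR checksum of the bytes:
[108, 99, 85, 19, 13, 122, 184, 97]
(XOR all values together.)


XOR chain: 108 ^ 99 ^ 85 ^ 19 ^ 13 ^ 122 ^ 184 ^ 97 = 231

231


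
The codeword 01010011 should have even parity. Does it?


Number of 1s: 4

Yes, parity is correct (4 ones)


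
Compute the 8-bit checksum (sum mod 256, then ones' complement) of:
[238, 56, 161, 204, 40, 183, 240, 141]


Sum = 1263 mod 256 = 239
Complement = 16

16


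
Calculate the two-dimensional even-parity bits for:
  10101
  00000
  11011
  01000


Row parities: 1001
Column parities: 00110

Row P: 1001, Col P: 00110, Corner: 0


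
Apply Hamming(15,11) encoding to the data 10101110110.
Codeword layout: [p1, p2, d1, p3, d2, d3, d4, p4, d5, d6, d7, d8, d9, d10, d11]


Parity bits: p1=0, p2=1, p3=1, p4=1

011101011110110


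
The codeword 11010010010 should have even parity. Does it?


Number of 1s: 5

No, parity error (5 ones)


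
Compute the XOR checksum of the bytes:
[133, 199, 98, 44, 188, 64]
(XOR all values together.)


XOR chain: 133 ^ 199 ^ 98 ^ 44 ^ 188 ^ 64 = 240

240


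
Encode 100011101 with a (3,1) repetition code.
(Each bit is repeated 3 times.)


Each bit -> 3 copies

111000000000111111111000111


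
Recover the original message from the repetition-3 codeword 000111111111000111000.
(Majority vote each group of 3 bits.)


Groups: 000, 111, 111, 111, 000, 111, 000
Majority votes: 0111010

0111010


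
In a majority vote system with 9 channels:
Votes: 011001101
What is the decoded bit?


Ones: 5 out of 9
Threshold: 5

1 (5/9 voted 1)


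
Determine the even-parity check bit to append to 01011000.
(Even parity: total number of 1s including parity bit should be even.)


Number of 1s in data: 3
Parity bit: 1

1


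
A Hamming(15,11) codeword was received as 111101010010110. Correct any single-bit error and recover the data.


Syndrome = 2: error at position 2

Data: 10100010110 (corrected bit 2)


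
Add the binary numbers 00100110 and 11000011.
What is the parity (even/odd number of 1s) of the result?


00100110 = 38
11000011 = 195
Sum = 233 = 11101001
1s count = 5

odd parity (5 ones in 11101001)


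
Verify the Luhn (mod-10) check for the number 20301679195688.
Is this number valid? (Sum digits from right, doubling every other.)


Luhn sum = 65
65 mod 10 = 5

Invalid (Luhn sum mod 10 = 5)


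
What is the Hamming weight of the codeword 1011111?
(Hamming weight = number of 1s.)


Counting 1s in 1011111

6


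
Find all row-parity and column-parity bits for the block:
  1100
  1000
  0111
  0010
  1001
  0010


Row parities: 011101
Column parities: 1010

Row P: 011101, Col P: 1010, Corner: 0


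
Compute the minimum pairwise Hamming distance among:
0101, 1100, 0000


Comparing all pairs, minimum distance: 2
Can detect 1 errors, correct 0 errors

2


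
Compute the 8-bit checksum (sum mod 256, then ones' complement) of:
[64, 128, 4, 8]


Sum = 204 mod 256 = 204
Complement = 51

51


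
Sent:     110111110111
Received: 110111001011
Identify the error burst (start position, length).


XOR: 000000111100

Burst at position 6, length 4


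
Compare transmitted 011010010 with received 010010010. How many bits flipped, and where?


XOR: 001000000

1 error(s) at position(s): 2


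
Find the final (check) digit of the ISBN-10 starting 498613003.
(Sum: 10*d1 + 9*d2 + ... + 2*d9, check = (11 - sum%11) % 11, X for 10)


Weighted sum: 254
254 mod 11 = 1

Check digit: X


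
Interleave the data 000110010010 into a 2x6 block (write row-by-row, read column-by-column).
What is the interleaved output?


Matrix:
  000110
  010010
Read columns: 000100101100

000100101100


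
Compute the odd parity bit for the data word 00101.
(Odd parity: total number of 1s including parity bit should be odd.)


Number of 1s in data: 2
Parity bit: 1

1


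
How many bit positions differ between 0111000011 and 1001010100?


XOR: 1110010111
Count of 1s: 7

7


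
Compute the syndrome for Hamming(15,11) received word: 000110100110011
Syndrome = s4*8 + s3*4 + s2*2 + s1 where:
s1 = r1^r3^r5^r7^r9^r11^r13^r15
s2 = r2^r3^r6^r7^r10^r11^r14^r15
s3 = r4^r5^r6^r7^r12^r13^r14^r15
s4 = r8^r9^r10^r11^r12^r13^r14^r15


s1=0, s2=1, s3=1, s4=0

Syndrome = 6 (error at position 6)


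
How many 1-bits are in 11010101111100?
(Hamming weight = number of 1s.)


Counting 1s in 11010101111100

9


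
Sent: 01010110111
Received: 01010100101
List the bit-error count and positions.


XOR: 00000010010

2 error(s) at position(s): 6, 9


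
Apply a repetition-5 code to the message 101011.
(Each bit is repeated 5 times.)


Each bit -> 5 copies

111110000011111000001111111111


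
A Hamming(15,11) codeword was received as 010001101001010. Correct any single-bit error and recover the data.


Syndrome = 8: error at position 8

Data: 00111001010 (corrected bit 8)


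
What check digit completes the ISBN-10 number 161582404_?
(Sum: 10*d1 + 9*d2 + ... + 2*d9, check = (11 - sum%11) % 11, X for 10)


Weighted sum: 189
189 mod 11 = 2

Check digit: 9


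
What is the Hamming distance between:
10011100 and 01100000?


XOR: 11111100
Count of 1s: 6

6


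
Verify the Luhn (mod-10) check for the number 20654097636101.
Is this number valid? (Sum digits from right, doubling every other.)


Luhn sum = 47
47 mod 10 = 7

Invalid (Luhn sum mod 10 = 7)


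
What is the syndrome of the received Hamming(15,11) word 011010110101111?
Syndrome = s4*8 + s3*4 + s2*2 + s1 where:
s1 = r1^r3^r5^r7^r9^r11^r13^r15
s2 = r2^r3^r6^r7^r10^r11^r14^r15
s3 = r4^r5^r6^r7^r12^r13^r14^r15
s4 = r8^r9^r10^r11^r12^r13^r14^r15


s1=1, s2=0, s3=0, s4=0

Syndrome = 1 (error at position 1)


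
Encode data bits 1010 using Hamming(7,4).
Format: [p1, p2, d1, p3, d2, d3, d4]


Parity bits: p1=1, p2=0, p3=1

1011010


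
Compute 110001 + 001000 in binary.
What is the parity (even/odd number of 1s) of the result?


110001 = 49
001000 = 8
Sum = 57 = 111001
1s count = 4

even parity (4 ones in 111001)


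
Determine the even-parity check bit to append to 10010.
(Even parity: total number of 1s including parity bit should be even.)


Number of 1s in data: 2
Parity bit: 0

0


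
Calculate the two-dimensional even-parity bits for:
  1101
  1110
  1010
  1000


Row parities: 1101
Column parities: 0001

Row P: 1101, Col P: 0001, Corner: 1


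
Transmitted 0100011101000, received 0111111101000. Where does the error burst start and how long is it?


XOR: 0011100000000

Burst at position 2, length 3


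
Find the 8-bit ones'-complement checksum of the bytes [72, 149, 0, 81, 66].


Sum = 368 mod 256 = 112
Complement = 143

143


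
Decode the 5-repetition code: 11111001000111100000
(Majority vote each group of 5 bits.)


Groups: 11111, 00100, 01111, 00000
Majority votes: 1010

1010


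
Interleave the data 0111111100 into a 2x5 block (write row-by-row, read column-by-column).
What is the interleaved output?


Matrix:
  01111
  11100
Read columns: 0111111010

0111111010


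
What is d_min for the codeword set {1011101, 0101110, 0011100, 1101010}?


Comparing all pairs, minimum distance: 2
Can detect 1 errors, correct 0 errors

2


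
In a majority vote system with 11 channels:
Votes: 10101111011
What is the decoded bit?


Ones: 8 out of 11
Threshold: 6

1 (8/11 voted 1)


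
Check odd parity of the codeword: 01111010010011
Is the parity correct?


Number of 1s: 8

No, parity error (8 ones)


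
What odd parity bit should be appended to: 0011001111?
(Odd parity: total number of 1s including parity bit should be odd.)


Number of 1s in data: 6
Parity bit: 1

1


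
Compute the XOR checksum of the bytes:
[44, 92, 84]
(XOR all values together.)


XOR chain: 44 ^ 92 ^ 84 = 36

36


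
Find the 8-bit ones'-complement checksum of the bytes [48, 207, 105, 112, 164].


Sum = 636 mod 256 = 124
Complement = 131

131


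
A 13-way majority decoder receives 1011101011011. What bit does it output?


Ones: 9 out of 13
Threshold: 7

1 (9/13 voted 1)


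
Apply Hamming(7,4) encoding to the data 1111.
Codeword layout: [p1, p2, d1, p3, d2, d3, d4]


Parity bits: p1=1, p2=1, p3=1

1111111


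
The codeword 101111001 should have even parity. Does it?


Number of 1s: 6

Yes, parity is correct (6 ones)


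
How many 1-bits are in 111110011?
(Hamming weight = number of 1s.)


Counting 1s in 111110011

7


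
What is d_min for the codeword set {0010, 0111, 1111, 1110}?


Comparing all pairs, minimum distance: 1
Can detect 0 errors, correct 0 errors

1


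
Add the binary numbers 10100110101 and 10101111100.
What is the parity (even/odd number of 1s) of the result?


10100110101 = 1333
10101111100 = 1404
Sum = 2737 = 101010110001
1s count = 6

even parity (6 ones in 101010110001)


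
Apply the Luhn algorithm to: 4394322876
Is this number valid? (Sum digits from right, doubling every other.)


Luhn sum = 55
55 mod 10 = 5

Invalid (Luhn sum mod 10 = 5)


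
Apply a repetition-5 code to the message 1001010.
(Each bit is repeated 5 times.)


Each bit -> 5 copies

11111000000000011111000001111100000


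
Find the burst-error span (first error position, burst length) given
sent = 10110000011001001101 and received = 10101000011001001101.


XOR: 00011000000000000000

Burst at position 3, length 2


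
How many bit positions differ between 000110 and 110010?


XOR: 110100
Count of 1s: 3

3


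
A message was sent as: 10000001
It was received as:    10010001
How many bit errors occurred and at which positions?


XOR: 00010000

1 error(s) at position(s): 3


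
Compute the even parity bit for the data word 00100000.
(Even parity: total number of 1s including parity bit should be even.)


Number of 1s in data: 1
Parity bit: 1

1


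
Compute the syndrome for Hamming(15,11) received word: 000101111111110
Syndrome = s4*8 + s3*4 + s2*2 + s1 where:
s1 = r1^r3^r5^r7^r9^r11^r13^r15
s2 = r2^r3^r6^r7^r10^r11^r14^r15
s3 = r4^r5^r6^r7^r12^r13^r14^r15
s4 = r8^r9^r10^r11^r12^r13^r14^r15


s1=0, s2=1, s3=0, s4=1

Syndrome = 10 (error at position 10)


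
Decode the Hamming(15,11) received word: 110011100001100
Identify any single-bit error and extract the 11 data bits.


Syndrome = 6: error at position 6

Data: 01010001100 (corrected bit 6)


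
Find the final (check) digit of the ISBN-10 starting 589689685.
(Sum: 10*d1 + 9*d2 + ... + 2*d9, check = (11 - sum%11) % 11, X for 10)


Weighted sum: 387
387 mod 11 = 2

Check digit: 9


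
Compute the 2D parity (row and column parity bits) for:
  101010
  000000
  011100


Row parities: 101
Column parities: 110110

Row P: 101, Col P: 110110, Corner: 0


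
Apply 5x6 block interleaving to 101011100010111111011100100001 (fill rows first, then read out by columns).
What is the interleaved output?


Matrix:
  101011
  100010
  111111
  011100
  100001
Read columns: 111010011010110001101110010101

111010011010110001101110010101


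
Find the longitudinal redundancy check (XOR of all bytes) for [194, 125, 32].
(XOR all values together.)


XOR chain: 194 ^ 125 ^ 32 = 159

159


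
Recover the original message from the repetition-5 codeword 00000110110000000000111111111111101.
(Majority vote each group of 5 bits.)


Groups: 00000, 11011, 00000, 00000, 11111, 11111, 11101
Majority votes: 0100111

0100111


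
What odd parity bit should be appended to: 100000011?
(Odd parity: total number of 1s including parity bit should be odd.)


Number of 1s in data: 3
Parity bit: 0

0


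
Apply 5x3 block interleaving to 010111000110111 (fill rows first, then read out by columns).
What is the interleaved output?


Matrix:
  010
  111
  000
  110
  111
Read columns: 010111101101001

010111101101001


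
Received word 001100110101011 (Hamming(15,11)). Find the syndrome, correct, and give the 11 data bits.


Syndrome = 15: error at position 15

Data: 10010101010 (corrected bit 15)


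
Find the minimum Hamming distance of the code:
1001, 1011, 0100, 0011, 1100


Comparing all pairs, minimum distance: 1
Can detect 0 errors, correct 0 errors

1


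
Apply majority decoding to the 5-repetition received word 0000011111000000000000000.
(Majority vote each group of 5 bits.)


Groups: 00000, 11111, 00000, 00000, 00000
Majority votes: 01000

01000


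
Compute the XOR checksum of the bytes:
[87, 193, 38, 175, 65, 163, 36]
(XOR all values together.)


XOR chain: 87 ^ 193 ^ 38 ^ 175 ^ 65 ^ 163 ^ 36 = 217

217


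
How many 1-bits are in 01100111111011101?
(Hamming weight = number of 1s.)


Counting 1s in 01100111111011101

12


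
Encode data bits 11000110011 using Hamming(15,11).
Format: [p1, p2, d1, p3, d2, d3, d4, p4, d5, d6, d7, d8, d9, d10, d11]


Parity bits: p1=0, p2=1, p3=1, p4=0

011110000110011


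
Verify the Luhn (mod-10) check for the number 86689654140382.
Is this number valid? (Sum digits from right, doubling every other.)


Luhn sum = 62
62 mod 10 = 2

Invalid (Luhn sum mod 10 = 2)


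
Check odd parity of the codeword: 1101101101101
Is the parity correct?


Number of 1s: 9

Yes, parity is correct (9 ones)


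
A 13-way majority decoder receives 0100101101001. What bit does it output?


Ones: 6 out of 13
Threshold: 7

0 (6/13 voted 1)


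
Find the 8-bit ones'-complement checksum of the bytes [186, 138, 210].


Sum = 534 mod 256 = 22
Complement = 233

233


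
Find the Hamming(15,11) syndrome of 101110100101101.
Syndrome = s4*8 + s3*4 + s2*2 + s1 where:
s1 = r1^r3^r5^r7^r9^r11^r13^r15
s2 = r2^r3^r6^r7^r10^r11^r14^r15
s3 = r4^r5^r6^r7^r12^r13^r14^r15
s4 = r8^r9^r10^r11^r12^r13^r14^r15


s1=0, s2=0, s3=0, s4=0

Syndrome = 0 (no error)


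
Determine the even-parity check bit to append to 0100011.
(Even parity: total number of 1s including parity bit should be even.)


Number of 1s in data: 3
Parity bit: 1

1
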